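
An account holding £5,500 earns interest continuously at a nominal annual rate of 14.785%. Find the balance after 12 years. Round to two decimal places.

A = P·e^(rt) = 5,500·e^(0.14785·12) = 5,500·e^1.7742.
e^1.7742 ≈ 5.895562799, so A ≈ 32,425.5954.

£32,425.60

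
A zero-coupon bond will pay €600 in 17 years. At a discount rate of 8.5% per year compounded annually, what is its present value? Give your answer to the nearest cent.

€149.92

Annual rate = 8.5% = 0.085; 17 periods.
P = 600/(1 + 0.085)^17 ≈ 600/4.00226231 ≈ 149.9152.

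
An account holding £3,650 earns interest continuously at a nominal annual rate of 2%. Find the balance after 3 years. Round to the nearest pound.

£3,876

A = P·e^(rt) = 3,650·e^(0.02·3) = 3,650·e^0.06.
e^0.06 ≈ 1.061836547, so A ≈ 3,875.7034.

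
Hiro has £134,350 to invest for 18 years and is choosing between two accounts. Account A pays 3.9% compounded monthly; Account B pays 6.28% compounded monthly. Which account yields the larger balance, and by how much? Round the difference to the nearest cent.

Account B, by £144,062.34

A: (1 + 0.00325)^216 ≈ 2.0154887375, so 134,350 × 2.0154887375 ≈ 270,780.9119.
B: (1 + 0.0628/12)^216 ≈ 3.087780041, so 134,350 × 3.087780041 ≈ 414,843.2485.
Difference ≈ 144,062.3366 in favor of B.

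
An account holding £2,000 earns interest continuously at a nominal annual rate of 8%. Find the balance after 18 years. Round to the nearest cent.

£8,441.39

A = P·e^(rt) = 2,000·e^(0.08·18) = 2,000·e^1.44.
e^1.44 ≈ 4.220695817, so A ≈ 8,441.3916.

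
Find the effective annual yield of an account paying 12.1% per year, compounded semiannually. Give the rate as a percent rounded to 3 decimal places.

12.466%

EAR = (1 + 12.1%/2)^2 − 1 = (1 + 0.0605)^2 − 1.
(1 + 0.0605)^2 ≈ 1.12466, so EAR ≈ 12.46603%.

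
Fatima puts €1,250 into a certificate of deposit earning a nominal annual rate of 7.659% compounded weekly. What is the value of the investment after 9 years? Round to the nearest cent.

Growth factor = (1 + 0.07659/52)^468 ≈ 1.991330206.
A ≈ 1,250 × 1.991330206 ≈ 2,489.1628.

€2,489.16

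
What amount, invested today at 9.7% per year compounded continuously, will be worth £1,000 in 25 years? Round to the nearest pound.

£88

P = A·e^(−rt) = 1,000·e^(−2.425).
e^(−2.425) ≈ 0.088478119, so P ≈ 88.4781.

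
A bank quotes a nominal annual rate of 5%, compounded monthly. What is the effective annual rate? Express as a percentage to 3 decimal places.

One year is 12 periods at 0.00416667 each: (1 + 0.00416667)^12 ≈ 1.051162.
EAR = 1.051162 − 1 ≈ 5.11619%.

5.116%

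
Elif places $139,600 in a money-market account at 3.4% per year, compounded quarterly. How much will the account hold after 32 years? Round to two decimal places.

$412,478.15

Periodic rate = 3.4%/4 = 0.0085; periods = 4·32 = 128.
A = 139,600·(1 + 0.0085)^128 ≈ 139,600·2.95471451911 ≈ 412,478.1469.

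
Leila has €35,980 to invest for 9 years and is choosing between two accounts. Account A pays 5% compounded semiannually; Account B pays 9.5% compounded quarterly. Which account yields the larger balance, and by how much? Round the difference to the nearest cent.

A: (1 + 0.025)^18 ≈ 1.5596587177, so 35,980 × 1.5596587177 ≈ 56,116.5207.
B: (1 + 0.02375)^36 ≈ 2.3279890417, so 35,980 × 2.3279890417 ≈ 83,761.0457.
Difference ≈ 27,644.5251 in favor of B.

Account B, by €27,644.53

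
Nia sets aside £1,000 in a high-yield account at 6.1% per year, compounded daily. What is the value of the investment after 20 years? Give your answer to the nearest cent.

Growth factor = (1 + 0.061/365)^7300 ≈ 3.386842482.
A ≈ 1,000 × 3.386842482 ≈ 3,386.8425.

£3,386.84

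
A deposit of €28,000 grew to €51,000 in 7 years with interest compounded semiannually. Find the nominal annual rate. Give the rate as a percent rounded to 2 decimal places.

The 14-period growth factor is 51,000/28,000 = 1.82143.
r/2 = 1.82143^(1/14) − 1 ≈ 0.0437605, so r ≈ 2·0.0437605 = 8.75210%.

8.75%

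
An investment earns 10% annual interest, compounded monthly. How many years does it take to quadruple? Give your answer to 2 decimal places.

(1 + 0.00833333)^(12t) = 4.
12t = ln 4 / ln(1 + 0.00833333) ≈ 1.3863/0.0082988 ≈ 167.0475.
t ≈ 13.9206.

13.92 years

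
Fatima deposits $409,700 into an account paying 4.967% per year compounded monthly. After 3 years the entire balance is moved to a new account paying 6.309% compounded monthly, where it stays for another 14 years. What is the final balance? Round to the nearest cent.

Phase 1: 409,700·(1 + 0.04967/12)^36 ≈ 475,386.2561.
Phase 2: 475,386.2561·(1 + 0.0052575)^168 ≈ 1,147,193.5882.

$1,147,193.59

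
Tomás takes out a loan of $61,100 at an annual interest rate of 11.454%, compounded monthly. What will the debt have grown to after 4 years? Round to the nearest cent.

Growth factor = (1 + 0.009545)^48 ≈ 1.5777302229.
A ≈ 61,100 × 1.5777302229 ≈ 96,399.3166.

$96,399.32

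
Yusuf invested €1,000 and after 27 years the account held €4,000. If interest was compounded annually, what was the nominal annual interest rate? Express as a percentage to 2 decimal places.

5.27%

(1 + r)^27 = 4,000/1,000 = 4.
1 + r = 4^(1/27) ≈ 1.052685, so r ≈ 0.0526852.
r ≈ 5.26852%.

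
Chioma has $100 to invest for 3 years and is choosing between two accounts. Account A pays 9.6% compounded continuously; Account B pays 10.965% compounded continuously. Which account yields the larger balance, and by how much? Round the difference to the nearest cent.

Account B, by $5.58

A: e^(0.096·3) = e^0.288 ≈ 1.3337573, so 100 × 1.3337573 ≈ 133.3757.
B: e^(0.10965·3) = e^0.32895 ≈ 1.38950838, so 100 × 1.38950838 ≈ 138.9508.
Difference ≈ 5.5751 in favor of B.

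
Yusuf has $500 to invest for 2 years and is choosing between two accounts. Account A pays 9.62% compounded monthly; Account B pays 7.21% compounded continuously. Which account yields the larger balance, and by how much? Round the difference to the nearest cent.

Account A growth factor: (1 + 0.0962/12)^24 ≈ 1.21122579; balance ≈ 605.6129.
Account B growth factor: e^(0.0721·2) = e^0.1442 ≈ 1.15511511; balance ≈ 577.5576.
Account A is larger by 28.0553.

Account A, by $28.06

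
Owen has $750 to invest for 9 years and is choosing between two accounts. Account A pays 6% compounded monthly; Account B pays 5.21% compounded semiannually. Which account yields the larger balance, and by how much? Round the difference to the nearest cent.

Account A, by $93.77

A: (1 + 0.005)^108 ≈ 1.713699499, so 750 × 1.713699499 ≈ 1,285.2746.
B: (1 + 0.02605)^18 ≈ 1.588669086, so 750 × 1.588669086 ≈ 1,191.5018.
Difference ≈ 93.7728 in favor of A.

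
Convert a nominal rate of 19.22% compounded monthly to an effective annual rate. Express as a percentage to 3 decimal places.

One year is 12 periods at 0.0160167 each: (1 + 0.0160167)^12 ≈ 1.210069.
EAR = 1.210069 − 1 ≈ 21.00686%.

21.007%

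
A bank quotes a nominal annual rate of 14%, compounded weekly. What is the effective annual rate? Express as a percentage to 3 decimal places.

15.006%

One year is 52 periods at 0.00269231 each: (1 + 0.00269231)^52 ≈ 1.150057.
EAR = 1.150057 − 1 ≈ 15.00574%.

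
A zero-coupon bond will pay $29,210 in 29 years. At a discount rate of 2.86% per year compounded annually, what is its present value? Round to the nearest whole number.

Annual rate = 2.86% = 0.0286; 29 periods.
P = 29,210/(1 + 0.0286)^29 ≈ 29,210/2.2654218218 ≈ 12,893.8460.

$12,894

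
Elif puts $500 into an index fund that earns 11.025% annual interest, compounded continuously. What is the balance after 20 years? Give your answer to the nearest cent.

$4,535.13

A = P·e^(rt) = 500·e^(0.11025·20) = 500·e^2.205.
e^2.205 ≈ 9.070251568, so A ≈ 4,535.1258.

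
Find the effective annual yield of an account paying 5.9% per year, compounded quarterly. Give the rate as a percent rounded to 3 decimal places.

6.032%

One year is 4 periods at 0.01475 each: (1 + 0.01475)^4 ≈ 1.060318.
EAR = 1.060318 − 1 ≈ 6.03183%.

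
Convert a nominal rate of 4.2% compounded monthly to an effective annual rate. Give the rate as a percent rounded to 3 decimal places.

4.282%

EAR = (1 + 4.2%/12)^12 − 1 = (1 + 0.0035)^12 − 1.
(1 + 0.0035)^12 ≈ 1.042818, so EAR ≈ 4.28180%.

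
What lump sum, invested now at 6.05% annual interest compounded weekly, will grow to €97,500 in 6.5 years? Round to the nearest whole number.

€65,814

Growth factor = (1 + 0.0605/52)^338 ≈ 1.4814501093.
P = 97,500/1.4814501093 ≈ 65,813.8937.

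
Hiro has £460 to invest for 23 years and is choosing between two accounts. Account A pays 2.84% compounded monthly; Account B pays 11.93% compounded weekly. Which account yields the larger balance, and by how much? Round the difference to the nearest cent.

A: (1 + 0.0284/12)^276 ≈ 1.92019792, so 460 × 1.92019792 ≈ 883.2910.
B: (1 + 0.1193/52)^1196 ≈ 15.49871684, so 460 × 15.49871684 ≈ 7,129.4097.
Difference ≈ 6,246.1187 in favor of B.

Account B, by £6,246.12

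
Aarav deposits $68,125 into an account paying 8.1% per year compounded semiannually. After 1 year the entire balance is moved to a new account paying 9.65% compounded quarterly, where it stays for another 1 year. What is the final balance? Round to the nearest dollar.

After 1 years at 8.1%: 68,125 × 1.08264025 ≈ 73,754.8670.
Then 1 years at 9.65%: 73,754.8670 × 1.100048597 ≈ 81,133.9380.

$81,134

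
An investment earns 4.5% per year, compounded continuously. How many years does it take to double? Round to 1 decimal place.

e^(0.045t) = 2, so 0.045t = ln 2 ≈ 0.69315.
t ≈ 0.69315/0.045 ≈ 15.4033.

15.4 years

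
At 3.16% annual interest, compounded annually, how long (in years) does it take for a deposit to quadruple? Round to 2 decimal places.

(1 + 0.0316)^t = 4.
t = ln 4 / ln(1 + 0.0316) ≈ 1.3863/0.031111 ≈ 44.5596.

44.56 years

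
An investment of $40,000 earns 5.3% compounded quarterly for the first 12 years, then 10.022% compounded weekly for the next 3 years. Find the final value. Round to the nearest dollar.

Phase 1: 40,000·(1 + 0.01325)^48 ≈ 75,241.4900.
Phase 2: 75,241.4900·(1 + 0.10022/52)^156 ≈ 101,603.0391.

$101,603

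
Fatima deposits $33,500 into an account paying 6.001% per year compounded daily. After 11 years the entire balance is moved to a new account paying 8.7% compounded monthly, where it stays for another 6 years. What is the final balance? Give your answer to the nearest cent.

$109,040.35

After 11 years at 6.001%: 33,500 × 1.93490018522 ≈ 64,819.1562.
Then 6 years at 8.7%: 64,819.1562 × 1.68222420011 ≈ 109,040.3532.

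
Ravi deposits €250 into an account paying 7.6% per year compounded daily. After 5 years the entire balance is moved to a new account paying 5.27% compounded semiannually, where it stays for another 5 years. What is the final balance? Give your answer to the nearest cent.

Phase 1: 250·(1 + 0.076/365)^1825 ≈ 365.5567.
Phase 2: 365.5567·(1 + 0.02635)^10 ≈ 474.1433.

€474.14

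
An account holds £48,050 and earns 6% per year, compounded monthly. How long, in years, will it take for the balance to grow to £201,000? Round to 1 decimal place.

23.9 years

We need (1 + 0.005)^(12t) = 4.1831, so 12t = ln 4.1831 / ln 1.005 ≈ 286.9275.
t ≈ 286.9275/12 = 23.9106 years.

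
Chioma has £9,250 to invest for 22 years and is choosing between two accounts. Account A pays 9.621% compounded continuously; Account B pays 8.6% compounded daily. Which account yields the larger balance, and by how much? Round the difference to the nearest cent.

Account A growth factor: e^(0.09621·22) = e^2.11662 ≈ 8.3030257785; balance ≈ 76,802.9885.
Account B growth factor: (1 + 0.086/365)^8030 ≈ 6.6311426971; balance ≈ 61,338.0699.
Account A is larger by 15,464.9185.

Account A, by £15,464.92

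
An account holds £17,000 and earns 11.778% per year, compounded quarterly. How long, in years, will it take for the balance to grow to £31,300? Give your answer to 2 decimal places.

We need (1 + 0.029445)^(4t) = 1.8412, so 4t = ln 1.8412 / ln 1.029445 ≈ 21.0341.
t ≈ 21.0341/4 = 5.2585 years.

5.26 years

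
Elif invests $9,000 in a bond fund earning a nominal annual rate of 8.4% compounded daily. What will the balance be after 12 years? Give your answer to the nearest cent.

$24,658.18

Periodic rate = 8.4%/365 = 0.000230137; periods = 365·12 = 4380.
A = 9,000·(1 + 0.084/365)^4380 ≈ 9,000·2.7397975444 ≈ 24,658.1779.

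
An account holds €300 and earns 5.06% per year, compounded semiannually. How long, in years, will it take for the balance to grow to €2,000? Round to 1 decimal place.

We need (1 + 0.0253)^(2t) = 6.6667, so 2t = ln 6.6667 / ln 1.0253 ≈ 75.9296.
t ≈ 75.9296/2 = 37.9648 years.

38.0 years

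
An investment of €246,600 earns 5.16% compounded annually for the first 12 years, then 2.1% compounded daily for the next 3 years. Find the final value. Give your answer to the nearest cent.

After 12 years at 5.16%: 246,600 × 1.82897146247 ≈ 451,024.3626.
Then 3 years at 2.1%: 451,024.3626 × 1.06502490913 ≈ 480,352.1808.

€480,352.18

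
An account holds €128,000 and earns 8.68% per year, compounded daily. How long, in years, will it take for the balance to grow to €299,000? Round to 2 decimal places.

(1 + 0.000237808)^(365t) = 299,000/128,000 = 2.3359.
365t·ln(1 + 0.000237808) = ln(2.3359); 365t = 0.84841/0.00023778 ≈ 3568.0608.
t ≈ 9.7755 years.

9.78 years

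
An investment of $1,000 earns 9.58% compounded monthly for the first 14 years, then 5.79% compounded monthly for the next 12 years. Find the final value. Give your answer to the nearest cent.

After 14 years at 9.58%: 1,000 × 3.803321258 ≈ 3,803.3213.
Then 12 years at 5.79%: 3,803.3213 × 1.999963974 ≈ 7,606.5055.

$7,606.51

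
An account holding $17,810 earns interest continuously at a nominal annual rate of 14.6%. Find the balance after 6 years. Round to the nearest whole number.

A = P·e^(rt) = 17,810·e^(0.146·6) = 17,810·e^0.876.
e^0.876 ≈ 2.4012753691, so A ≈ 42,766.7143.

$42,767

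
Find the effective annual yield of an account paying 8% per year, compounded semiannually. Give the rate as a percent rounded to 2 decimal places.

8.16%

EAR = (1 + 8%/2)^2 − 1 = (1 + 0.04)^2 − 1.
(1 + 0.04)^2 ≈ 1.0816, so EAR ≈ 8.16000%.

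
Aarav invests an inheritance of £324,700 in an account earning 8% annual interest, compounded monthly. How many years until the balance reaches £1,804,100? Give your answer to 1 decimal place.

We need (1 + 0.00666667)^(12t) = 5.5562, so 12t = ln 5.5562 / ln 1.006667 ≈ 258.0938.
t ≈ 258.0938/12 = 21.5078 years.

21.5 years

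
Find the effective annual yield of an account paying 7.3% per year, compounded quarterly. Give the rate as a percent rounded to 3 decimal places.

One year is 4 periods at 0.01825 each: (1 + 0.01825)^4 ≈ 1.075023.
EAR = 1.075023 − 1 ≈ 7.50228%.

7.502%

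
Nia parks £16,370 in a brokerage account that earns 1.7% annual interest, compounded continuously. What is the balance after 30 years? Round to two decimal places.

A = P·e^(rt) = 16,370·e^(0.017·30) = 16,370·e^0.51.
e^0.51 ≈ 1.6652911949, so A ≈ 27,260.8169.

£27,260.82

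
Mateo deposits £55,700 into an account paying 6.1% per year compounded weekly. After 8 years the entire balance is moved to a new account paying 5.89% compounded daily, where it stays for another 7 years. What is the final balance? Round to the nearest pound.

£136,997

After 8 years at 6.1%: 55,700 × 1.62858899531 ≈ 90,712.4070.
Then 7 years at 5.89%: 90,712.4070 × 1.51023721903 ≈ 136,997.2533.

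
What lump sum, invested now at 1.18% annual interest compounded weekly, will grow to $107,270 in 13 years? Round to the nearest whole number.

Growth factor = (1 + 0.0118/52)^676 ≈ 1.16577091482.
P = 107,270/1.16577091482 ≈ 92,016.3633.

$92,016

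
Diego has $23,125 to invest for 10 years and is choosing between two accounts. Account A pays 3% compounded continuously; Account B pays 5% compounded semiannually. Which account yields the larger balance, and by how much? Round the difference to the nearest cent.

Account B, by $6,677.52

A: e^(0.03·10) = e^0.3 ≈ 1.3498588076, so 23,125 × 1.3498588076 ≈ 31,215.4849.
B: (1 + 0.025)^20 ≈ 1.6386164403, so 23,125 × 1.6386164403 ≈ 37,893.0052.
Difference ≈ 6,677.5203 in favor of B.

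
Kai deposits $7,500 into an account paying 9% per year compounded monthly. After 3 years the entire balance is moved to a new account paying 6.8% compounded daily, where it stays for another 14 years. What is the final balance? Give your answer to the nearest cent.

$25,426.88

Phase 1: 7,500·(1 + 0.0075)^36 ≈ 9,814.8403.
Phase 2: 9,814.8403·(1 + 0.068/365)^5110 ≈ 25,426.8801.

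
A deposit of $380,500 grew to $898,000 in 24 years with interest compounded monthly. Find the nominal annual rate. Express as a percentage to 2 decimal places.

(1 + r/12)^288 = 898,000/380,500 = 2.36005.
1 + r/12 = 2.36005^(1/288) ≈ 1.002986, so r/12 ≈ 0.00298599.
r ≈ 12·0.00298599 = 3.58319%.

3.58%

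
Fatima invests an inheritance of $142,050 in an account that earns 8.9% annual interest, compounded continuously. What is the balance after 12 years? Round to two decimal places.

A = P·e^(rt) = 142,050·e^(0.089·12) = 142,050·e^1.068.
e^1.068 ≈ 2.90955456785, so A ≈ 413,302.2264.

$413,302.23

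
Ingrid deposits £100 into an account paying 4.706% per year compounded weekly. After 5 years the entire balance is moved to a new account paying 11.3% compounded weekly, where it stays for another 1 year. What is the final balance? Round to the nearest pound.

Phase 1: 100·(1 + 0.000905)^260 ≈ 126.5154.
Phase 2: 126.5154·(1 + 0.113/52)^52 ≈ 141.6333.

£142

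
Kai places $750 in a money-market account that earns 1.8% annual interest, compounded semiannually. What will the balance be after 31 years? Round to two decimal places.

$1,307.11

Growth factor = (1 + 0.009)^62 ≈ 1.742819083.
A ≈ 750 × 1.742819083 ≈ 1,307.1143.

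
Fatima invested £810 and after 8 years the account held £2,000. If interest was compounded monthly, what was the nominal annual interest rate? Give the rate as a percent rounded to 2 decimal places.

11.35%

(1 + r/12)^96 = 2,000/810 = 2.46914.
1 + r/12 = 2.46914^(1/96) ≈ 1.00946, so r/12 ≈ 0.00945976.
r ≈ 12·0.00945976 = 11.35171%.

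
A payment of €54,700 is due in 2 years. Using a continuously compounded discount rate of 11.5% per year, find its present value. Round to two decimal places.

€43,460.99

P = A·e^(−rt) = 54,700·e^(−0.23).
e^(−0.23) ≈ 0.7945336025, so P ≈ 43,460.9881.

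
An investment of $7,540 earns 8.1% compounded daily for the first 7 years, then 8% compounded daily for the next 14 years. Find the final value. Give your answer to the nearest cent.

After 7 years at 8.1%: 7,540 × 1.7628593044 ≈ 13,291.9592.
Then 14 years at 8%: 13,291.9592 × 3.064478102 ≈ 40,732.9178.

$40,732.92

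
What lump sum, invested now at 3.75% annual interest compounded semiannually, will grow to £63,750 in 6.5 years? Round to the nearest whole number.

Growth factor = (1 + 0.01875)^13 ≈ 1.2731485587.
P = 63,750/1.2731485587 ≈ 50,072.7111.

£50,073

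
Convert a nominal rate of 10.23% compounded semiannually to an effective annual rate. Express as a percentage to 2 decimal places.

10.49%

EAR = (1 + 10.23%/2)^2 − 1 = (1 + 0.05115)^2 − 1.
(1 + 0.05115)^2 ≈ 1.104916, so EAR ≈ 10.49163%.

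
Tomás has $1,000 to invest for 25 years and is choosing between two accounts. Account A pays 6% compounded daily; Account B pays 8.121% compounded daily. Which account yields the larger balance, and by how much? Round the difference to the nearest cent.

A: (1 + 0.06/365)^9125 ≈ 4.481136628, so 1,000 × 4.481136628 ≈ 4,481.1366.
B: (1 + 0.08121/365)^9125 ≈ 7.614270433, so 1,000 × 7.614270433 ≈ 7,614.2704.
Difference ≈ 3,133.1338 in favor of B.

Account B, by $3,133.13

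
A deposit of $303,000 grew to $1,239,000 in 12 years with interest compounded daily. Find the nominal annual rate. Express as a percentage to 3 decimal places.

The 4380-period growth factor is 1,239,000/303,000 = 4.08911.
r/365 = 4.08911^(1/4380) − 1 ≈ 0.000321588, so r ≈ 365·0.000321588 = 11.73795%.

11.738%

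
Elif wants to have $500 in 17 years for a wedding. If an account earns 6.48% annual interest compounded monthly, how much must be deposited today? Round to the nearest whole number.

$167

Periodic rate = 6.48%/12 = 0.0054; 204 periods.
P = 500/(1 + 0.0054)^204 ≈ 500/3.00007217 ≈ 166.6627.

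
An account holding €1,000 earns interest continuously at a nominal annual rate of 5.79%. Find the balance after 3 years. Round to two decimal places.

A = P·e^(rt) = 1,000·e^(0.0579·3) = 1,000·e^0.1737.
e^0.1737 ≈ 1.189698603, so A ≈ 1,189.6986.

€1,189.70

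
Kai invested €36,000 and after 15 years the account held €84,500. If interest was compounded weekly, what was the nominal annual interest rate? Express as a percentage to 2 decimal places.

(1 + r/52)^780 = 84,500/36,000 = 2.34722.
1 + r/52 = 2.34722^(1/780) ≈ 1.001094, so r/52 ≈ 0.00109449.
r ≈ 52·0.00109449 = 5.69133%.

5.69%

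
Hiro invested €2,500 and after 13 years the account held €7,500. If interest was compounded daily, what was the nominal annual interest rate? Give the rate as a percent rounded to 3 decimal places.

The 4745-period growth factor is 7,500/2,500 = 3.
r/365 = 3^(1/4745) − 1 ≈ 0.000231557, so r ≈ 365·0.000231557 = 8.45184%.

8.452%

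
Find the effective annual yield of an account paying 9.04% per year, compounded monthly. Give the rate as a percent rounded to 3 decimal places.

9.424%

One year is 12 periods at 0.00753333 each: (1 + 0.00753333)^12 ≈ 1.094241.
EAR = 1.094241 − 1 ≈ 9.42412%.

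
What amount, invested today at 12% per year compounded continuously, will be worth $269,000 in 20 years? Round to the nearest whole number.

P = A·e^(−rt) = 269,000·e^(−2.4).
e^(−2.4) ≈ 0.0907179532894, so P ≈ 24,403.1294.

$24,403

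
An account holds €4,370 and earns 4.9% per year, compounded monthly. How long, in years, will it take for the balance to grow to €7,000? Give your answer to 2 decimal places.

We need (1 + 0.00408333)^(12t) = 1.6018, so 12t = ln 1.6018 / ln 1.004083 ≈ 115.6184.
t ≈ 115.6184/12 = 9.6349 years.

9.63 years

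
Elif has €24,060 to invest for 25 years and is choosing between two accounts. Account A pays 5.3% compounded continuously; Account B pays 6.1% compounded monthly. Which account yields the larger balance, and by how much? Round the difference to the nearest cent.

Account B, by €19,614.71

Account A growth factor: e^(0.053·25) = e^1.325 ≈ 3.762185355; balance ≈ 90,518.1796.
Account B growth factor: (1 + 0.061/12)^300 ≈ 4.57742697282; balance ≈ 110,132.8930.
Account B is larger by 19,614.7133.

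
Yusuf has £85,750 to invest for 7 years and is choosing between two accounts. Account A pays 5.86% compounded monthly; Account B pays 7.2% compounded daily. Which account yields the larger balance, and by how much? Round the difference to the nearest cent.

A: (1 + 0.0586/12)^84 ≈ 1.50561533802, so 85,750 × 1.50561533802 ≈ 129,106.5152.
B: (1 + 0.072/365)^2555 ≈ 1.65524709028, so 85,750 × 1.65524709028 ≈ 141,937.4380.
Difference ≈ 12,830.9228 in favor of B.

Account B, by £12,830.92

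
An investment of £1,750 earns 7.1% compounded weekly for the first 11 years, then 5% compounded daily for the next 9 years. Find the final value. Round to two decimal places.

Phase 1: 1,750·(1 + 0.071/52)^572 ≈ 3,819.3608.
Phase 2: 3,819.3608·(1 + 0.05/365)^3285 ≈ 5,989.7655.

£5,989.77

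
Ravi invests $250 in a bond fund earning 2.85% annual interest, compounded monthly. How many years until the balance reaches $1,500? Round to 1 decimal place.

(1 + 0.002375)^(12t) = 1,500/250 = 6.
12t·ln(1 + 0.002375) = ln(6); 12t = 1.7918/0.00237218 ≈ 755.3206.
t ≈ 62.9434 years.

62.9 years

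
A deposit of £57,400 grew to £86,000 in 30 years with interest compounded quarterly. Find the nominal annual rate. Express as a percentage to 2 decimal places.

The 120-period growth factor is 86,000/57,400 = 1.49826.
r/4 = 1.49826^(1/120) − 1 ≈ 0.00337487, so r ≈ 4·0.00337487 = 1.34995%.

1.35%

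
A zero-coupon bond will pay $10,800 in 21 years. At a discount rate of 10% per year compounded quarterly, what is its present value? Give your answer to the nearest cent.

Growth factor = (1 + 0.025)^84 ≈ 7.9580138914.
P = 10,800/7.9580138914 ≈ 1,357.1225.

$1,357.12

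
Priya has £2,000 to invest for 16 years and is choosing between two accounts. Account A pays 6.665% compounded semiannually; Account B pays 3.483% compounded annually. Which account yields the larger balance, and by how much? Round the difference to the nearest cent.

Account A, by £2,250.81

A: (1 + 0.033325)^32 ≈ 2.854841328, so 2,000 × 2.854841328 ≈ 5,709.6827.
B: (1 + 0.03483)^16 ≈ 1.7294347, so 2,000 × 1.7294347 ≈ 3,458.8694.
Difference ≈ 2,250.8133 in favor of A.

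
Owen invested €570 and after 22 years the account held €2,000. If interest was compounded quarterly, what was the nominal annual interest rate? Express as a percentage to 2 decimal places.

5.75%

(1 + r/4)^88 = 2,000/570 = 3.50877.
1 + r/4 = 3.50877^(1/88) ≈ 1.014367, so r/4 ≈ 0.0143666.
r ≈ 4·0.0143666 = 5.74664%.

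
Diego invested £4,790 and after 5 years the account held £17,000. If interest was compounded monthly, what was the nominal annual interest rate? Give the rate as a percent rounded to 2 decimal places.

25.60%

(1 + r/12)^60 = 17,000/4,790 = 3.54906.
1 + r/12 = 3.54906^(1/60) ≈ 1.021336, so r/12 ≈ 0.0213358.
r ≈ 12·0.0213358 = 25.60296%.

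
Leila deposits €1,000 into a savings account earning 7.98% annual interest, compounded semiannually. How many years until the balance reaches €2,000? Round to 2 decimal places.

8.86 years

(1 + 0.0399)^(2t) = 2,000/1,000 = 2.
2t·ln(1 + 0.0399) = ln(2); 2t = 0.69315/0.0391246 ≈ 17.7164.
t ≈ 8.8582 years.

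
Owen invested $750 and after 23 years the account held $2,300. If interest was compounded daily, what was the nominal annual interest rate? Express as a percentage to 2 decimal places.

(1 + r/365)^8395 = 2,300/750 = 3.06667.
1 + r/365 = 3.06667^(1/8395) ≈ 1.000133, so r/365 ≈ 0.000133492.
r ≈ 365·0.000133492 = 4.87246%.

4.87%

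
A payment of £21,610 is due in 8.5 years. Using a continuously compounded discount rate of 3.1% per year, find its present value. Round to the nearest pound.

P = A·e^(−rt) = 21,610·e^(−0.2635).
e^(−0.2635) ≈ 0.76835762244, so P ≈ 16,604.2082.

£16,604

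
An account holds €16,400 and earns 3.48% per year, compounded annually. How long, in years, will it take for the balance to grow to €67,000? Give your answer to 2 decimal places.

(1 + 0.0348)^t = 67,000/16,400 = 4.0854.
t·ln(1 + 0.0348) = ln(4.0854); t = 1.4074/0.0342082 ≈ 41.1425.

41.14 years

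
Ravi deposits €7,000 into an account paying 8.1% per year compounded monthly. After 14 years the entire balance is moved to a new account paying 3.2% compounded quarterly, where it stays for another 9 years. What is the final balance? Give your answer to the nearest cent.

Phase 1: 7,000·(1 + 0.00675)^168 ≈ 21,673.7106.
Phase 2: 21,673.7106·(1 + 0.008)^36 ≈ 28,874.3640.

€28,874.36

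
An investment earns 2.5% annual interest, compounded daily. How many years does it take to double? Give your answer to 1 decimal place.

27.7 years

(1 + 0.0000684932)^(365t) = 2.
365t = ln 2 / ln(1 + 0.0000684932) ≈ 0.69315/6.84908e-05 ≈ 10120.2954.
t ≈ 27.7268.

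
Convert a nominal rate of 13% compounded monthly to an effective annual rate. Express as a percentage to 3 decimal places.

EAR = (1 + 13%/12)^12 − 1 = (1 + 0.0108333)^12 − 1.
(1 + 0.0108333)^12 ≈ 1.138032, so EAR ≈ 13.80325%.

13.803%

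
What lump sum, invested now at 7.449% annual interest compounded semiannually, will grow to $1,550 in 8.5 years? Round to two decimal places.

Growth factor = (1 + 0.037245)^17 ≈ 1.862014035.
P = 1,550/1.862014035 ≈ 832.4320.

$832.43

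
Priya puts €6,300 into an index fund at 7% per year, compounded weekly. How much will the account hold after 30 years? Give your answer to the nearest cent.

€51,374.27

Periodic rate = 7%/52 = 0.00134615; periods = 52·30 = 1560.
A = 6,300·(1 + 0.07/52)^1560 ≈ 6,300·8.1546458328 ≈ 51,374.2687.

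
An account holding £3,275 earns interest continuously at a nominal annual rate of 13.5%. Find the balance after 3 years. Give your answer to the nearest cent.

£4,910.22

A = P·e^(rt) = 3,275·e^(0.135·3) = 3,275·e^0.405.
e^0.405 ≈ 1.4993025, so A ≈ 4,910.2157.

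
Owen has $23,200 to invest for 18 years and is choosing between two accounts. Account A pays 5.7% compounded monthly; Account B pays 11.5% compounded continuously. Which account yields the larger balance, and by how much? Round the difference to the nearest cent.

Account B, by $119,287.62

Account A growth factor: (1 + 0.00475)^216 ≈ 2.7831153757; balance ≈ 64,568.2767.
Account B growth factor: e^(0.115·18) = e^2.07 ≈ 7.92482311785; balance ≈ 183,855.8963.
Account B is larger by 119,287.6196.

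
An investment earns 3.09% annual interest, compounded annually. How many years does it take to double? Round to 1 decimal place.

(1 + 0.0309)^t = 2.
t = ln 2 / ln(1 + 0.0309) ≈ 0.69315/0.0304322 ≈ 22.7768.

22.8 years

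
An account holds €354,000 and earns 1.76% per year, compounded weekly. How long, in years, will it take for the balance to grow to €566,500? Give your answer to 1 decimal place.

26.7 years

(1 + 0.000338462)^(52t) = 566,500/354,000 = 1.6003.
52t·ln(1 + 0.000338462) = ln(1.6003); 52t = 0.47018/0.000338404 ≈ 1389.4038.
t ≈ 26.7193 years.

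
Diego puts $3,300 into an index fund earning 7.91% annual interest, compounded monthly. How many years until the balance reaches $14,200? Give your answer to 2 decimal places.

(1 + 0.00659167)^(12t) = 14,200/3,300 = 4.303.
12t·ln(1 + 0.00659167) = ln(4.303); 12t = 1.4593/0.00657004 ≈ 222.1174.
t ≈ 18.5098 years.

18.51 years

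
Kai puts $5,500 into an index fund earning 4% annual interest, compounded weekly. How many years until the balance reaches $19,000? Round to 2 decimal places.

We need (1 + 0.000769231)^(52t) = 3.4545, so 52t = ln 3.4545 / ln 1.000769 ≈ 1612.2179.
t ≈ 1612.2179/52 = 31.0042 years.

31.00 years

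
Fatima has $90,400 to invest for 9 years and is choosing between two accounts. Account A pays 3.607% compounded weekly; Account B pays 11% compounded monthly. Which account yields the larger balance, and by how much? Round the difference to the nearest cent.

Account B, by $117,136.84

A: (1 + 0.03607/52)^468 ≈ 1.38336295917, so 90,400 × 1.38336295917 ≈ 125,056.0115.
B: (1 + 0.11/12)^108 ≈ 2.67912444071, so 90,400 × 2.67912444071 ≈ 242,192.8494.
Difference ≈ 117,136.8379 in favor of B.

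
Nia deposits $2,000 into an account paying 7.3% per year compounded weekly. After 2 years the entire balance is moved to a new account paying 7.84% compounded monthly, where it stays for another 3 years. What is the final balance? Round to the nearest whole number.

After 2 years at 7.3%: 2,000 × 1.157077715 ≈ 2,314.1554.
Then 3 years at 7.84%: 2,314.1554 × 1.26419431 ≈ 2,925.5421.

$2,926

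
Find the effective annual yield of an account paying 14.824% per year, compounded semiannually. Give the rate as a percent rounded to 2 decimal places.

15.37%

One year is 2 periods at 0.07412 each: (1 + 0.07412)^2 ≈ 1.153734.
EAR = 1.153734 − 1 ≈ 15.37338%.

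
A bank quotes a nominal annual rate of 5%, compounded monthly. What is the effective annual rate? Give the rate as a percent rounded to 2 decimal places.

EAR = (1 + 5%/12)^12 − 1 = (1 + 0.00416667)^12 − 1.
(1 + 0.00416667)^12 ≈ 1.051162, so EAR ≈ 5.11619%.

5.12%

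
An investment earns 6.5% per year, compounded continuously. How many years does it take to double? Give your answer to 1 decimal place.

10.7 years

e^(0.065t) = 2, so 0.065t = ln 2 ≈ 0.69315.
t ≈ 0.69315/0.065 ≈ 10.6638.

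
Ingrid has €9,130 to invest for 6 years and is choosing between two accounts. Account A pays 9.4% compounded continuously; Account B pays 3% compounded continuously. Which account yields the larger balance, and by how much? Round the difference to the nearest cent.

A: e^(0.094·6) = e^0.564 ≈ 1.7576892144, so 9,130 × 1.7576892144 ≈ 16,047.7025.
B: e^(0.03·6) = e^0.18 ≈ 1.1972173631, so 9,130 × 1.1972173631 ≈ 10,930.5945.
Difference ≈ 5,117.1080 in favor of A.

Account A, by €5,117.11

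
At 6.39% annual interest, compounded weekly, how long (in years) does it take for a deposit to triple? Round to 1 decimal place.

(1 + 0.00122885)^(52t) = 3.
52t = ln 3 / ln(1 + 0.00122885) ≈ 1.0986/0.00122809 ≈ 894.5686.
t ≈ 17.2032.

17.2 years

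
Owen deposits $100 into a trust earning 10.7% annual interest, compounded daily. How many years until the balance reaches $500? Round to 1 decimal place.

15.0 years

We need (1 + 0.000293151)^(365t) = 5, so 365t = ln 5 / ln 1.000293 ≈ 5490.9434.
t ≈ 5490.9434/365 = 15.0437 years.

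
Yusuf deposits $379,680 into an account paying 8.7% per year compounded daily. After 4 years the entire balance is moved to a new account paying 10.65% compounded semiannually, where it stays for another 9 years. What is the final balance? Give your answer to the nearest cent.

$1,368,045.72

Phase 1: 379,680·(1 + 0.087/365)^1460 ≈ 537,692.7634.
Phase 2: 537,692.7634·(1 + 0.05325)^18 ≈ 1,368,045.7206.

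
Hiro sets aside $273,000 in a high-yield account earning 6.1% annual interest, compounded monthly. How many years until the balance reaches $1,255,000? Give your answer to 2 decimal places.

We need (1 + 0.00508333)^(12t) = 4.5971, so 12t = ln 4.5971 / ln 1.005083 ≈ 300.8445.
t ≈ 300.8445/12 = 25.0704 years.

25.07 years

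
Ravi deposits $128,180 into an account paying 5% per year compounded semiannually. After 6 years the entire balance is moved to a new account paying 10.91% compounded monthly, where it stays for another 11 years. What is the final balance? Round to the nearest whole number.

$569,310

Phase 1: 128,180·(1 + 0.025)^12 ≈ 172,387.8495.
Phase 2: 172,387.8495·(1 + 0.1091/12)^132 ≈ 569,309.5238.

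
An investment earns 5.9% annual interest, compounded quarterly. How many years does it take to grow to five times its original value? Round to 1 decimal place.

27.5 years

(1 + 0.01475)^(4t) = 5.
4t = ln 5 / ln(1 + 0.01475) ≈ 1.6094/0.0146423 ≈ 109.9172.
t ≈ 27.4793.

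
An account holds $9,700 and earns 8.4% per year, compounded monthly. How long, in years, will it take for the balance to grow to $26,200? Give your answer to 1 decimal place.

We need (1 + 0.007)^(12t) = 2.701, so 12t = ln 2.701 / ln 1.007 ≈ 142.4439.
t ≈ 142.4439/12 = 11.8703 years.

11.9 years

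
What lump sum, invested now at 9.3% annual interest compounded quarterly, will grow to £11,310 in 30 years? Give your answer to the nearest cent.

£717.22

Periodic rate = 9.3%/4 = 0.02325; 120 periods.
P = 11,310/(1 + 0.02325)^120 ≈ 11,310/15.769226751 ≈ 717.2197.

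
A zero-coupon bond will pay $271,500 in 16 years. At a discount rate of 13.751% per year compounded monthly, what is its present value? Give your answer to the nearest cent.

Growth factor = (1 + 0.13751/12)^192 ≈ 8.9142354049.
P = 271,500/8.9142354049 ≈ 30,456.9027.

$30,456.90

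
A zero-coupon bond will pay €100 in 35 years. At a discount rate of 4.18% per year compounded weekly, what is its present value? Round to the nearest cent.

€23.17

Growth factor = (1 + 0.0418/52)^1820 ≈ 4.3163593.
P = 100/4.3163593 ≈ 23.1677.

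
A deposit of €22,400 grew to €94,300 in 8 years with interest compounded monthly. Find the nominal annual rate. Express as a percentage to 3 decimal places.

(1 + r/12)^96 = 94,300/22,400 = 4.20982.
1 + r/12 = 4.20982^(1/96) ≈ 1.015086, so r/12 ≈ 0.0150858.
r ≈ 12·0.0150858 = 18.10294%.

18.103%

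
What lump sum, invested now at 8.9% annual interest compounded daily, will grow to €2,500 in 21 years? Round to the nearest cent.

Periodic rate = 8.9%/365 = 0.000243836; 7665 periods.
P = 2,500/(1 + 0.089/365)^7665 ≈ 2,500/6.48033478 ≈ 385.7825.

€385.78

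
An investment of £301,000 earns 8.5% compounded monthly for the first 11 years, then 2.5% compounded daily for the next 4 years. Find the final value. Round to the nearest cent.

£844,555.91

Phase 1: 301,000·(1 + 0.085/12)^132 ≈ 764,188.4043.
Phase 2: 764,188.4043·(1 + 0.025/365)^1460 ≈ 844,555.9082.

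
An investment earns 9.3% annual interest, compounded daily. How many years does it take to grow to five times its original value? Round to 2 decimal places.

17.31 years

(1 + 0.000254795)^(365t) = 5.
365t = ln 5 / ln(1 + 0.000254795) ≈ 1.6094/0.000254762 ≈ 6317.4158.
t ≈ 17.3080.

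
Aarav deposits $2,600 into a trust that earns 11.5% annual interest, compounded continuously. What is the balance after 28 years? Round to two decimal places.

$65,073.11

A = P·e^(rt) = 2,600·e^(0.115·28) = 2,600·e^3.22.
e^3.22 ≈ 25.028120181, so A ≈ 65,073.1125.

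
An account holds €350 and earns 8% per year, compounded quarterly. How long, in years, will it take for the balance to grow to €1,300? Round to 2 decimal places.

We need (1 + 0.02)^(4t) = 3.7143, so 4t = ln 3.7143 / ln 1.02 ≈ 66.2632.
t ≈ 66.2632/4 = 16.5658 years.

16.57 years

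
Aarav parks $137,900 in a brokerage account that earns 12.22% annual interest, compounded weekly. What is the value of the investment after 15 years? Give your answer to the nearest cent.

Growth factor = (1 + 0.00235)^780 ≈ 6.23918517741.
A ≈ 137,900 × 6.23918517741 ≈ 860,383.6360.

$860,383.64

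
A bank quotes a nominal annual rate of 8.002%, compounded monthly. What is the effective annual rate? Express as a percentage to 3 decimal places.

8.302%

One year is 12 periods at 0.00666833 each: (1 + 0.00666833)^12 ≈ 1.083021.
EAR = 1.083021 − 1 ≈ 8.30210%.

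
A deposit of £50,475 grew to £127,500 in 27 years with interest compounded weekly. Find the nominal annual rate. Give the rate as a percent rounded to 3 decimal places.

(1 + r/52)^1404 = 127,500/50,475 = 2.526.
1 + r/52 = 2.526^(1/1404) ≈ 1.00066, so r/52 ≈ 0.000660217.
r ≈ 52·0.000660217 = 3.43313%.

3.433%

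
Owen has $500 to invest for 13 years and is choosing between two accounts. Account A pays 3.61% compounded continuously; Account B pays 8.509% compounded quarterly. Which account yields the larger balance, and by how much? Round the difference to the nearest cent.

Account B, by $694.51

Account A growth factor: e^(0.0361·13) = e^0.4693 ≈ 1.59887459; balance ≈ 799.4373.
Account B growth factor: (1 + 0.0212725)^52 ≈ 2.987893835; balance ≈ 1,493.9469.
Account B is larger by 694.5096.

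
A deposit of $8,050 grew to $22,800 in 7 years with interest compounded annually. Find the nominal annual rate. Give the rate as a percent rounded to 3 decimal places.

16.036%

The 7-period growth factor is 22,800/8,050 = 2.8323.
r = 2.8323^(1/7) − 1 ≈ 0.160356, i.e. 16.03561%.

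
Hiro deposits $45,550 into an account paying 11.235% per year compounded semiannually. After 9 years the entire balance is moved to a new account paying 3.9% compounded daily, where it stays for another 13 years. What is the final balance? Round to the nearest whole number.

Phase 1: 45,550·(1 + 0.056175)^18 ≈ 121,824.4003.
Phase 2: 121,824.4003·(1 + 0.039/365)^4745 ≈ 202,259.9157.

$202,260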